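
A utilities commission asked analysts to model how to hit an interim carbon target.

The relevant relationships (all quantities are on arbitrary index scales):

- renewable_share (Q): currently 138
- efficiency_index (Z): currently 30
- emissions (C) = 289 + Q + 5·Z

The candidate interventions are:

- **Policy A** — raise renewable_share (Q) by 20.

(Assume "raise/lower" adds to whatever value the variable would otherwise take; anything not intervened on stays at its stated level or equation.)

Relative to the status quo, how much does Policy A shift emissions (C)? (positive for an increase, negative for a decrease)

Baseline:
  Q = 138
  Z = 30
  C = 289 + 138 + 5·30 = 577
Policy A (Q + 20):
  Q = 138 + 20 = 158
  Z = 30
  C = 289 + 158 + 5·30 = 597
Change in C: 597 − 577 = 20

20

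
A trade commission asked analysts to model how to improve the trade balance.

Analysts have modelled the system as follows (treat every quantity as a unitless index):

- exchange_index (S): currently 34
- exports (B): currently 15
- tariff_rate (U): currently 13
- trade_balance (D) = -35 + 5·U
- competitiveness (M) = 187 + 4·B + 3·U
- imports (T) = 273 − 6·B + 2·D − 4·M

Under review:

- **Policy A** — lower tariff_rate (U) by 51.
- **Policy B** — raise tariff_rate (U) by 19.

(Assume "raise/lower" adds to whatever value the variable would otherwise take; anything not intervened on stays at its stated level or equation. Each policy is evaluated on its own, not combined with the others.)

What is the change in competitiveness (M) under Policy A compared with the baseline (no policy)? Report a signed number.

-153

Baseline:
  B = 15
  U = 13
  M = 187 + 4·15 + 3·13 = 286
Policy A (U − 51):
  B = 15
  U = 13 − 51 = -38
  M = 187 + 4·15 + 3·(-38) = 133
Change in M: 133 − 286 = -153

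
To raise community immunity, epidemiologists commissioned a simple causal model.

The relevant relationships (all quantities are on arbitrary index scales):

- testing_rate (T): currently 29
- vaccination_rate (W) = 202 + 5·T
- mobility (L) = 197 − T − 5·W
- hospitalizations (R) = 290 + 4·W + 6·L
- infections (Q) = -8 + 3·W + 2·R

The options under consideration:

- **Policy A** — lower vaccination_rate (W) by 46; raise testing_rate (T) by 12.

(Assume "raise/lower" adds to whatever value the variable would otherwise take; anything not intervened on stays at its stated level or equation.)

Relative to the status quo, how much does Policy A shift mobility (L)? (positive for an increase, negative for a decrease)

-82

Baseline:
  T = 29
  W = 202 + 5·29 = 347
  L = 197 − 29 − 5·347 = -1567
Policy A (W − 46, T + 12):
  T = 29 + 12 = 41
  W = 202 + 5·41 (−46 from intervention) = 361
  L = 197 − 41 − 5·361 = -1649
Change in L: -1649 − (-1567) = -82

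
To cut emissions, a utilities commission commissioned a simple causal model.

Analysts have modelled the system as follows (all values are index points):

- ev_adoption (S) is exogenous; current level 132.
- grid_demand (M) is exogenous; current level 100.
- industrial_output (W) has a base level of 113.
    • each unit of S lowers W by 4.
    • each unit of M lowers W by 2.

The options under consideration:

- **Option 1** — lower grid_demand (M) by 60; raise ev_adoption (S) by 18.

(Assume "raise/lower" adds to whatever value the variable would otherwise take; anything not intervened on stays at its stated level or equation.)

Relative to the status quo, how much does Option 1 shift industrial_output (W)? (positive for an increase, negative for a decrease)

Baseline:
  S = 132
  M = 100
  W = 113 − 4·132 − 2·100 = -615
Option 1 (M − 60, S + 18):
  S = 132 + 18 = 150
  M = 100 − 60 = 40
  W = 113 − 4·150 − 2·40 = -567
Change in W: -567 − (-615) = 48

48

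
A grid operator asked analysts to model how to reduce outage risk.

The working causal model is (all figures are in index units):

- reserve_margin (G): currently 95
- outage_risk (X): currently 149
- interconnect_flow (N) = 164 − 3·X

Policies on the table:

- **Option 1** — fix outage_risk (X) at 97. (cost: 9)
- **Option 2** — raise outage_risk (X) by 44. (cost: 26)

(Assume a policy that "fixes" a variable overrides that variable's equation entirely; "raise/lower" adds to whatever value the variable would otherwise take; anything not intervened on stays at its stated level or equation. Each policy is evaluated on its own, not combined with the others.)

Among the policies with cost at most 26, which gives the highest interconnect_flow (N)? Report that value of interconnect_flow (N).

Option 1 (X := 97):
  X = 97
  N = 164 − 3·97 = -127
Option 2 (X + 44):
  X = 149 + 44 = 193
  N = 164 − 3·193 = -415
Comparing — Option 1: N=-127, Option 2: N=-415. Highest is -127 (Option 1).

-127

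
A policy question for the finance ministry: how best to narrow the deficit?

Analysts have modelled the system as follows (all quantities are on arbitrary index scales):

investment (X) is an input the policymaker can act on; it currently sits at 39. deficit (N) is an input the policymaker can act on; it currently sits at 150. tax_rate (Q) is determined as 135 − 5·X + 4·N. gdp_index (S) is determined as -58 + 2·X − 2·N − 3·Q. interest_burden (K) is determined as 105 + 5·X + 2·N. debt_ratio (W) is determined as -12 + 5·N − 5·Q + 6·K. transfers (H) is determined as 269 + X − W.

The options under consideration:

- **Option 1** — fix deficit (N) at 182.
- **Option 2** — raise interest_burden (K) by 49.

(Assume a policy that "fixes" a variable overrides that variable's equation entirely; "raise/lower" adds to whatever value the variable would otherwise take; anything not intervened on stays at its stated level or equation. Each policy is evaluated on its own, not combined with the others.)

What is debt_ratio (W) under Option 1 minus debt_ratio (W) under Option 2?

Option 1 (N := 182):
  X = 39
  N = 182
  Q = 135 − 5·39 + 4·182 = 668
  K = 105 + 5·39 + 2·182 = 664
  W = -12 + 5·182 − 5·668 + 6·664 = 1542
Option 2 (K + 49):
  X = 39
  N = 150
  Q = 135 − 5·39 + 4·150 = 540
  K = 105 + 5·39 + 2·150 (+49 from intervention) = 649
  W = -12 + 5·150 − 5·540 + 6·649 = 1932
W: 1542 − 1932 = -390

-390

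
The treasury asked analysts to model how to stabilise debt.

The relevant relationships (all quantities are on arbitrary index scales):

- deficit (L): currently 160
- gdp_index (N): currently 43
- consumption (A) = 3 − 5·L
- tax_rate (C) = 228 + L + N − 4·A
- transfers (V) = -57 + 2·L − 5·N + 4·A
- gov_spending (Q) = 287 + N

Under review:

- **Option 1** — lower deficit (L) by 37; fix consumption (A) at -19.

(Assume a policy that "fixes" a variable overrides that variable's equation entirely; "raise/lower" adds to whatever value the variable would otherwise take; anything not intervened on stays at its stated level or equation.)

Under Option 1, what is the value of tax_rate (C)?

470

Option 1 (L − 37, A := -19):
  L = 160 − 37 = 123
  N = 43
  A = -19
  C = 228 + 123 + 43 − 4·(-19) = 470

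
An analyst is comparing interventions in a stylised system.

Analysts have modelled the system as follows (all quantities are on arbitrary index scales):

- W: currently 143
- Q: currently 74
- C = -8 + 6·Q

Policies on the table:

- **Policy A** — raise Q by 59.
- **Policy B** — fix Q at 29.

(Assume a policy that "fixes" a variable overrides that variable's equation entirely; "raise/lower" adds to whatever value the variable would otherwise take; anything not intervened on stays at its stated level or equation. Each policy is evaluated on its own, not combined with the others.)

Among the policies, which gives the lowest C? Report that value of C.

Policy A (Q + 59):
  Q = 74 + 59 = 133
  C = -8 + 6·133 = 790
Policy B (Q := 29):
  Q = 29
  C = -8 + 6·29 = 166
Comparing — Policy A: C=790, Policy B: C=166. Lowest is 166 (Policy B).

166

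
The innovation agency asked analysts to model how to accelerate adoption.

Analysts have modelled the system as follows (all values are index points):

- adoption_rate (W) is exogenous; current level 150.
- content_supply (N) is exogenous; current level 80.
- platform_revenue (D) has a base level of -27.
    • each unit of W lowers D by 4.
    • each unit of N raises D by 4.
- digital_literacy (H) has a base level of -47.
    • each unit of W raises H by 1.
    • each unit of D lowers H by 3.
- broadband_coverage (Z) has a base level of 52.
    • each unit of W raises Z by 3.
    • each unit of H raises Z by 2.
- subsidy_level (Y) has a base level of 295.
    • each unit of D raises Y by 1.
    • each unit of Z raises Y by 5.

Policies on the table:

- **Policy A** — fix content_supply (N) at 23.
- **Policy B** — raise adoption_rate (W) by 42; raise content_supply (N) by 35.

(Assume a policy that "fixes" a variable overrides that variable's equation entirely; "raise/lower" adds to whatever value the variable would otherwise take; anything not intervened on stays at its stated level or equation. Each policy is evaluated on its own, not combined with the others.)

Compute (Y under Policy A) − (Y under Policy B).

4750

Policy A (N := 23):
  W = 150
  N = 23
  D = -27 − 4·150 + 4·23 = -535
  H = -47 + 150 − 3·(-535) = 1708
  Z = 52 + 3·150 + 2·1708 = 3918
  Y = 295 + (-535) + 5·3918 = 19350
Policy B (W + 42, N + 35):
  W = 150 + 42 = 192
  N = 80 + 35 = 115
  D = -27 − 4·192 + 4·115 = -335
  H = -47 + 192 − 3·(-335) = 1150
  Z = 52 + 3·192 + 2·1150 = 2928
  Y = 295 + (-335) + 5·2928 = 14600
Y: 19350 − 14600 = 4750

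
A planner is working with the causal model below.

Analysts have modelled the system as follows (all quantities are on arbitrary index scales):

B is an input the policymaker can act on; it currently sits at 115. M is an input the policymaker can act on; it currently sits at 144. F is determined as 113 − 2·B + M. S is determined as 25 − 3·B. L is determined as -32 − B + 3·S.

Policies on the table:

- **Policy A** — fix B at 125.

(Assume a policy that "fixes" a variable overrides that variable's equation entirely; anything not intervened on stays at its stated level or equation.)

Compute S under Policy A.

Policy A (B := 125):
  B = 125
  S = 25 − 3·125 = -350

-350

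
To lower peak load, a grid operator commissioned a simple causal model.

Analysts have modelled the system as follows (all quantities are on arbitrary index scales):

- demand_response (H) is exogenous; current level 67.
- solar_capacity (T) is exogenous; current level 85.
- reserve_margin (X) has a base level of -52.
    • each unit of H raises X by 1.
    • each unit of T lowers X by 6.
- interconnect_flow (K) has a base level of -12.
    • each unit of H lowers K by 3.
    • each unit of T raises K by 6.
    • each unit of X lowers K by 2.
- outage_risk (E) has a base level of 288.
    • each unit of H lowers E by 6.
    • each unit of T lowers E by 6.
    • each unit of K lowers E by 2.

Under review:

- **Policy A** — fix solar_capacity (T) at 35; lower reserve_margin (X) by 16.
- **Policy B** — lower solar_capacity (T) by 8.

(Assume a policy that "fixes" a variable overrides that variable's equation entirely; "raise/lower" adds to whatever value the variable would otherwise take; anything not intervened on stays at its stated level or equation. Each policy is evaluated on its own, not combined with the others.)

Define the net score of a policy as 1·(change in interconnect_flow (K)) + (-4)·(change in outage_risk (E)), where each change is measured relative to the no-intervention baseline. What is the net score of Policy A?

Baseline:
  H = 67
  T = 85
  X = -52 + 67 − 6·85 = -495
  K = -12 − 3·67 + 6·85 − 2·(-495) = 1287
  E = 288 − 6·67 − 6·85 − 2·1287 = -3198
Policy A (T := 35, X − 16):
  H = 67
  T = 35
  X = -52 + 67 − 6·35 (−16 from intervention) = -211
  K = -12 − 3·67 + 6·35 − 2·(-211) = 419
  E = 288 − 6·67 − 6·35 − 2·419 = -1162
ΔK = 419 − 1287 = -868; ΔE = -1162 − (-3198) = 2036
Score = 1·(-868) + (-4)·2036 = -9012

-9012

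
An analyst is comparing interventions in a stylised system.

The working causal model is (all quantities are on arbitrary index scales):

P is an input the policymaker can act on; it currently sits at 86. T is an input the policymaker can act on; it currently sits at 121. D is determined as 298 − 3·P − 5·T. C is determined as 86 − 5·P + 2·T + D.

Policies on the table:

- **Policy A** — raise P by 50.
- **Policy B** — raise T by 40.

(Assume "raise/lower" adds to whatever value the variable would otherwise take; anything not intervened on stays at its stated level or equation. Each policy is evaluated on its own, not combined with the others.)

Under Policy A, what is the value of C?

-1067

Policy A (P + 50):
  P = 86 + 50 = 136
  T = 121
  D = 298 − 3·136 − 5·121 = -715
  C = 86 − 5·136 + 2·121 + (-715) = -1067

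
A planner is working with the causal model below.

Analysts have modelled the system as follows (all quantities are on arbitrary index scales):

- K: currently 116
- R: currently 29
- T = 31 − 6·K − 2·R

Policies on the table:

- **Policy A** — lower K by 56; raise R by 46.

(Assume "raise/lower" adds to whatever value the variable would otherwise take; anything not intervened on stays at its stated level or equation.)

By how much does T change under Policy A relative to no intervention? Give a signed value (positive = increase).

244

Baseline:
  K = 116
  R = 29
  T = 31 − 6·116 − 2·29 = -723
Policy A (K − 56, R + 46):
  K = 116 − 56 = 60
  R = 29 + 46 = 75
  T = 31 − 6·60 − 2·75 = -479
Change in T: -479 − (-723) = 244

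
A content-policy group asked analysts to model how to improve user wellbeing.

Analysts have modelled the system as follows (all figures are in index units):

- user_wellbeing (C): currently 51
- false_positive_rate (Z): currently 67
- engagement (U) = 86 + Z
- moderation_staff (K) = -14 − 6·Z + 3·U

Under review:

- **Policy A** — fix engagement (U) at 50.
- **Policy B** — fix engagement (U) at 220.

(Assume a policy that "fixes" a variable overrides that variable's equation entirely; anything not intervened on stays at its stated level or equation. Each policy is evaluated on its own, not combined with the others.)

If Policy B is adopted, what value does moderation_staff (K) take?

244

Policy B (U := 220):
  Z = 67
  U = 220
  K = -14 − 6·67 + 3·220 = 244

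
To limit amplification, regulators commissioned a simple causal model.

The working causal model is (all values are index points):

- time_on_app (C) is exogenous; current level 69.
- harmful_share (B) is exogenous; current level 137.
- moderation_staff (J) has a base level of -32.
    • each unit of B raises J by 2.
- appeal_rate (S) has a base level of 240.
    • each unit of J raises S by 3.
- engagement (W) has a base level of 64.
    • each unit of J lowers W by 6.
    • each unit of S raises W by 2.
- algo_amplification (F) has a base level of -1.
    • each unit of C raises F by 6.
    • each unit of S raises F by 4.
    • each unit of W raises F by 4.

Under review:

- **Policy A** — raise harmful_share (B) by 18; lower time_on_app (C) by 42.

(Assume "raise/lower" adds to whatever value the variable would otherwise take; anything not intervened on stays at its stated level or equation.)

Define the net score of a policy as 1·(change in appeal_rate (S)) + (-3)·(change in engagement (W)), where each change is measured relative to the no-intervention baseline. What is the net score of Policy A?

108

Baseline:
  B = 137
  J = -32 + 2·137 = 242
  S = 240 + 3·242 = 966
  W = 64 − 6·242 + 2·966 = 544
Policy A (B + 18, C − 42):
  B = 137 + 18 = 155
  J = -32 + 2·155 = 278
  S = 240 + 3·278 = 1074
  W = 64 − 6·278 + 2·1074 = 544
ΔS = 1074 − 966 = 108; ΔW = 544 − 544 = 0
Score = 1·108 + (-3)·0 = 108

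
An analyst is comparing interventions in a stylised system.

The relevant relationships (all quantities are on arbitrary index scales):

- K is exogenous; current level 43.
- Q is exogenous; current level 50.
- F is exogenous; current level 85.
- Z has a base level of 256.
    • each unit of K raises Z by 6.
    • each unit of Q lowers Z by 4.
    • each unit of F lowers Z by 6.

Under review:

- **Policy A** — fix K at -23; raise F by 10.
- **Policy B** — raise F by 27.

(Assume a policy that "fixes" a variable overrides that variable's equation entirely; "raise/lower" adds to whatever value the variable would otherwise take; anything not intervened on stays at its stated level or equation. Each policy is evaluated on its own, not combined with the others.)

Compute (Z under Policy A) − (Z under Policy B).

Policy A (K := -23, F + 10):
  K = -23
  Q = 50
  F = 85 + 10 = 95
  Z = 256 + 6·(-23) − 4·50 − 6·95 = -652
Policy B (F + 27):
  K = 43
  Q = 50
  F = 85 + 27 = 112
  Z = 256 + 6·43 − 4·50 − 6·112 = -358
Z: -652 − (-358) = -294

-294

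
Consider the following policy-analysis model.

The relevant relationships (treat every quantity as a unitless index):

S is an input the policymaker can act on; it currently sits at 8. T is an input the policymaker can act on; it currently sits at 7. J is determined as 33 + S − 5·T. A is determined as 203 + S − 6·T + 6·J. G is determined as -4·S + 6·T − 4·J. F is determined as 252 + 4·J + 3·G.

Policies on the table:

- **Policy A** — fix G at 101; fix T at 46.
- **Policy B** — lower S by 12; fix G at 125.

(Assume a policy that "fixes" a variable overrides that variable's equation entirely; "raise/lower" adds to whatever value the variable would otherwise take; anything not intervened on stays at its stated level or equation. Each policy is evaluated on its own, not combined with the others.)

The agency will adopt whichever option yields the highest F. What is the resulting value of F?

Policy A (G := 101, T := 46):
  S = 8
  T = 46
  J = 33 + 8 − 5·46 = -189
  G = 101
  F = 252 + 4·(-189) + 3·101 = -201
Policy B (S − 12, G := 125):
  S = 8 − 12 = -4
  T = 7
  J = 33 + (-4) − 5·7 = -6
  G = 125
  F = 252 + 4·(-6) + 3·125 = 603
Comparing — Policy A: F=-201, Policy B: F=603. Highest is 603 (Policy B).

603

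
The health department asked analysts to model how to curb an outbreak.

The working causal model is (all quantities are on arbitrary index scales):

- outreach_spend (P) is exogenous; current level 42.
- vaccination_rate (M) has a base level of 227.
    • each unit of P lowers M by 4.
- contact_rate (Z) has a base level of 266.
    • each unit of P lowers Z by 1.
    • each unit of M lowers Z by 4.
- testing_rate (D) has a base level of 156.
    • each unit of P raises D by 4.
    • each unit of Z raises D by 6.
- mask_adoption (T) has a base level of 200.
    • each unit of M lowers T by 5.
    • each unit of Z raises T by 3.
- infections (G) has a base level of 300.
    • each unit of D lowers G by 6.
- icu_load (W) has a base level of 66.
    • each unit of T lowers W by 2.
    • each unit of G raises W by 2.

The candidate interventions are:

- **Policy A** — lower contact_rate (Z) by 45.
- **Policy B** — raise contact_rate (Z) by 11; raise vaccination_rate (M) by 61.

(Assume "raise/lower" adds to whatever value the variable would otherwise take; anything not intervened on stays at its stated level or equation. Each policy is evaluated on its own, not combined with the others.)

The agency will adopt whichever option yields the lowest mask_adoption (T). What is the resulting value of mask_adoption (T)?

-1135

Policy A (Z − 45):
  P = 42
  M = 227 − 4·42 = 59
  Z = 266 − 42 − 4·59 (−45 from intervention) = -57
  T = 200 − 5·59 + 3·(-57) = -266
Policy B (Z + 11, M + 61):
  P = 42
  M = 227 − 4·42 (+61 from intervention) = 120
  Z = 266 − 42 − 4·120 (+11 from intervention) = -245
  T = 200 − 5·120 + 3·(-245) = -1135
Comparing — Policy A: T=-266, Policy B: T=-1135. Lowest is -1135 (Policy B).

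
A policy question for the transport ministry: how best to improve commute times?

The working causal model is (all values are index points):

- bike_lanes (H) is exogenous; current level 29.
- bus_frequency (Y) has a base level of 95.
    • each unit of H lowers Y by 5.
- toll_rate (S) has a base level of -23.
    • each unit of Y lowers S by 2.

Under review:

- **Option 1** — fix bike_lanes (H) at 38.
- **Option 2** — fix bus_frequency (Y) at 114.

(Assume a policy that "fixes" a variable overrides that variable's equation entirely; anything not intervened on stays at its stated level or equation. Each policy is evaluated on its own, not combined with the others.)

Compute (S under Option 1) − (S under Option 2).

418

Option 1 (H := 38):
  H = 38
  Y = 95 − 5·38 = -95
  S = -23 − 2·(-95) = 167
Option 2 (Y := 114):
  H = 29
  Y = 114
  S = -23 − 2·114 = -251
S: 167 − (-251) = 418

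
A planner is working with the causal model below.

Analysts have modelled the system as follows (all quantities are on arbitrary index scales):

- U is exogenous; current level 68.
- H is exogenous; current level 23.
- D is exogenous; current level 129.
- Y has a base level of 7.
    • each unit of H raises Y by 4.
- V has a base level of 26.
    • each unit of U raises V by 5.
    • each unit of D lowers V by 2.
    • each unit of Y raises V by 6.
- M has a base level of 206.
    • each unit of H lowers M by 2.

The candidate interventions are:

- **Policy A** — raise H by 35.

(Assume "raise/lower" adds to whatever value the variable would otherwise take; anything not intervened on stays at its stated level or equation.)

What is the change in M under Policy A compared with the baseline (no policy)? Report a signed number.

Baseline:
  H = 23
  M = 206 − 2·23 = 160
Policy A (H + 35):
  H = 23 + 35 = 58
  M = 206 − 2·58 = 90
Change in M: 90 − 160 = -70

-70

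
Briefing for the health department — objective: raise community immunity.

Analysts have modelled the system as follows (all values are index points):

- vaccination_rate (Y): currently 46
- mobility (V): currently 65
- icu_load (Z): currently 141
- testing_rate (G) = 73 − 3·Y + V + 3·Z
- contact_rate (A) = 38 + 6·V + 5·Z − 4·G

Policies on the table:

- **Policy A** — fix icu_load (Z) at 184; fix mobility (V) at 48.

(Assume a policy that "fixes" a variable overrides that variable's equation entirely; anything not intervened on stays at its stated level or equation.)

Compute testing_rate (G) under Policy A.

535

Policy A (Z := 184, V := 48):
  Y = 46
  V = 48
  Z = 184
  G = 73 − 3·46 + 48 + 3·184 = 535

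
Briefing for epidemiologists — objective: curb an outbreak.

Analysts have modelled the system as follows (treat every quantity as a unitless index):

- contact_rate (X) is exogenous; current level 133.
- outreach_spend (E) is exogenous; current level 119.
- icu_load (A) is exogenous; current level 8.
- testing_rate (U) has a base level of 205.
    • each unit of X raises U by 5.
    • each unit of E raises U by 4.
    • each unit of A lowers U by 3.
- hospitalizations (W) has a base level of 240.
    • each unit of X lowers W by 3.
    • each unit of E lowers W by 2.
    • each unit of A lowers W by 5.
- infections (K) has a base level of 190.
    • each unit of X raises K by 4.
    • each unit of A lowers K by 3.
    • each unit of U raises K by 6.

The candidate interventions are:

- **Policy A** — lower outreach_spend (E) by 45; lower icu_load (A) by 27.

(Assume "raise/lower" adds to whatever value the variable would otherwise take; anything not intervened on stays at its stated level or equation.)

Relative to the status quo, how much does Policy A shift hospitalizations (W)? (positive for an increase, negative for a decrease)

Baseline:
  X = 133
  E = 119
  A = 8
  W = 240 − 3·133 − 2·119 − 5·8 = -437
Policy A (E − 45, A − 27):
  X = 133
  E = 119 − 45 = 74
  A = 8 − 27 = -19
  W = 240 − 3·133 − 2·74 − 5·(-19) = -212
Change in W: -212 − (-437) = 225

225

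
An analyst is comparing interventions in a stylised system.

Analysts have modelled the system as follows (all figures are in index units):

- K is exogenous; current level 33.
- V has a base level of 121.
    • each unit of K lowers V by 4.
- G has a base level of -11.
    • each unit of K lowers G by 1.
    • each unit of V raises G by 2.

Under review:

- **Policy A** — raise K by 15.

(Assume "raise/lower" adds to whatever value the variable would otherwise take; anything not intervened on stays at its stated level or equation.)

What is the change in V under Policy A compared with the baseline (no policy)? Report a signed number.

-60

Baseline:
  K = 33
  V = 121 − 4·33 = -11
Policy A (K + 15):
  K = 33 + 15 = 48
  V = 121 − 4·48 = -71
Change in V: -71 − (-11) = -60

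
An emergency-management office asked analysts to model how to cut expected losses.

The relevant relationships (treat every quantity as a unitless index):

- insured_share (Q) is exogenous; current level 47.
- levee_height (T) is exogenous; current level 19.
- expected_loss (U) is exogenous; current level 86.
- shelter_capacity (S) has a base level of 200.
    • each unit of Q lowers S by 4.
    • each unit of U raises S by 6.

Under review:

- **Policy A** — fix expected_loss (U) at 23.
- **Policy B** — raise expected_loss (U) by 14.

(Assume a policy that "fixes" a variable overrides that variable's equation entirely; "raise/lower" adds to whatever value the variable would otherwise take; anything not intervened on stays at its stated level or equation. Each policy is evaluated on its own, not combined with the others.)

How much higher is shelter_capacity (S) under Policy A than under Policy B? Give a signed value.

-462

Policy A (U := 23):
  Q = 47
  U = 23
  S = 200 − 4·47 + 6·23 = 150
Policy B (U + 14):
  Q = 47
  U = 86 + 14 = 100
  S = 200 − 4·47 + 6·100 = 612
S: 150 − 612 = -462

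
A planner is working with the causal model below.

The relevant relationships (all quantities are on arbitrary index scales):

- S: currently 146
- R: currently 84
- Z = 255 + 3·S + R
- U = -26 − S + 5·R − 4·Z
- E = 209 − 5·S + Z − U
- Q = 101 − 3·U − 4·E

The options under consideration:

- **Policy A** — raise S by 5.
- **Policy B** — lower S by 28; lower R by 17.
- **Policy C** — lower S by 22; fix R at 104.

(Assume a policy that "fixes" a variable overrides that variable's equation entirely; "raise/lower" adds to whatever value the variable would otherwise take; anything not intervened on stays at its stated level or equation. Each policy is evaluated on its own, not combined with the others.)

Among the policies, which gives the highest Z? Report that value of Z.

792

Policy A (S + 5):
  S = 146 + 5 = 151
  R = 84
  Z = 255 + 3·151 + 84 = 792
Policy B (S − 28, R − 17):
  S = 146 − 28 = 118
  R = 84 − 17 = 67
  Z = 255 + 3·118 + 67 = 676
Policy C (S − 22, R := 104):
  S = 146 − 22 = 124
  R = 104
  Z = 255 + 3·124 + 104 = 731
Comparing — Policy A: Z=792, Policy B: Z=676, Policy C: Z=731. Highest is 792 (Policy A).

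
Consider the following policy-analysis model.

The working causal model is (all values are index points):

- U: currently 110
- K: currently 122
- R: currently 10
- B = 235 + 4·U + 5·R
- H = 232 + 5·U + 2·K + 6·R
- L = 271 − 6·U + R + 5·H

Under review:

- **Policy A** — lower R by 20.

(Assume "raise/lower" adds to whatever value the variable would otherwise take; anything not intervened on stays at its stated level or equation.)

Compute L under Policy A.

4431

Policy A (R − 20):
  U = 110
  K = 122
  R = 10 − 20 = -10
  H = 232 + 5·110 + 2·122 + 6·(-10) = 966
  L = 271 − 6·110 + (-10) + 5·966 = 4431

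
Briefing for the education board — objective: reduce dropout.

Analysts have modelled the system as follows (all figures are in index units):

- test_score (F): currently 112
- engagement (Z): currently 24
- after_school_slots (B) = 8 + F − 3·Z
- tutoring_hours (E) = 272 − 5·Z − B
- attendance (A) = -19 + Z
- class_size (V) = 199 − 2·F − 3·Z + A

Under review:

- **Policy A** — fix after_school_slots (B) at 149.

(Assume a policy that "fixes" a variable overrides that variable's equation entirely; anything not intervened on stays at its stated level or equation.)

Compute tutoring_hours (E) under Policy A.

3

Policy A (B := 149):
  F = 112
  Z = 24
  B = 149
  E = 272 − 5·24 − 149 = 3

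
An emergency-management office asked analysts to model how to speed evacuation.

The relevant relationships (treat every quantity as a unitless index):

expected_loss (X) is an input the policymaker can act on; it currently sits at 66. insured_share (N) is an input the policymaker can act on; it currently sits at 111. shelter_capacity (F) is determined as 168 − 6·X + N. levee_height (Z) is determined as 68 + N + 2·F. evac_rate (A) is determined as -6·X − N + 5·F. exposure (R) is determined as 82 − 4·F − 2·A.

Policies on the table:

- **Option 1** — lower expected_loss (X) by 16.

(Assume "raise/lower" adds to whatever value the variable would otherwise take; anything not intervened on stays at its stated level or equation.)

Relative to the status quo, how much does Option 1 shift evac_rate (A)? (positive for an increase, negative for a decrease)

Baseline:
  X = 66
  N = 111
  F = 168 − 6·66 + 111 = -117
  A = 0 − 6·66 − 111 + 5·(-117) = -1092
Option 1 (X − 16):
  X = 66 − 16 = 50
  N = 111
  F = 168 − 6·50 + 111 = -21
  A = 0 − 6·50 − 111 + 5·(-21) = -516
Change in A: -516 − (-1092) = 576

576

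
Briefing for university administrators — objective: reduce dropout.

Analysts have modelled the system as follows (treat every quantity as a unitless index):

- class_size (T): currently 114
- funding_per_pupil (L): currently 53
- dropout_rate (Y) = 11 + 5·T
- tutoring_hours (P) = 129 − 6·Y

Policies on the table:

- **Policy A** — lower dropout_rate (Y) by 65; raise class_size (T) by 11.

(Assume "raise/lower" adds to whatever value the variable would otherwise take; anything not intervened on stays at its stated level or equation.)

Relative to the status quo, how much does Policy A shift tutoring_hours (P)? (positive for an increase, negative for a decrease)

60

Baseline:
  T = 114
  Y = 11 + 5·114 = 581
  P = 129 − 6·581 = -3357
Policy A (Y − 65, T + 11):
  T = 114 + 11 = 125
  Y = 11 + 5·125 (−65 from intervention) = 571
  P = 129 − 6·571 = -3297
Change in P: -3297 − (-3357) = 60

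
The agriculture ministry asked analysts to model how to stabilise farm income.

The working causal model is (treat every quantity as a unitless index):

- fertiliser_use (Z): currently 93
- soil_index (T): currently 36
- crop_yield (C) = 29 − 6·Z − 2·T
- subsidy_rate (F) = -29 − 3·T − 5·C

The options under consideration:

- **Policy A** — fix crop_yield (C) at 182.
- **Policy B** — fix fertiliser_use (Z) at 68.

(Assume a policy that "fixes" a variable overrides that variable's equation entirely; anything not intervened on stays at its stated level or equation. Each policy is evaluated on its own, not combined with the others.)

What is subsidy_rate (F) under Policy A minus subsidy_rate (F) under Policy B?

-3165

Policy A (C := 182):
  Z = 93
  T = 36
  C = 182
  F = -29 − 3·36 − 5·182 = -1047
Policy B (Z := 68):
  Z = 68
  T = 36
  C = 29 − 6·68 − 2·36 = -451
  F = -29 − 3·36 − 5·(-451) = 2118
F: -1047 − 2118 = -3165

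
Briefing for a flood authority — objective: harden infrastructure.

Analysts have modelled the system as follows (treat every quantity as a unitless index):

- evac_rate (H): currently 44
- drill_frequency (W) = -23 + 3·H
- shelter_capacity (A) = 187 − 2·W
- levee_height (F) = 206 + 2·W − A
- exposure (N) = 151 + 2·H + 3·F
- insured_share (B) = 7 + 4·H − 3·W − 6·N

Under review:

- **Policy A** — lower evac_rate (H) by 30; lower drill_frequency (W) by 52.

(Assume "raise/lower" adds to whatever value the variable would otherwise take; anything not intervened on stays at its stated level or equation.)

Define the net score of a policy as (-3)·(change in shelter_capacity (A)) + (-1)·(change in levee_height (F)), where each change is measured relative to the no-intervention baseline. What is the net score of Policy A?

Baseline:
  H = 44
  W = -23 + 3·44 = 109
  A = 187 − 2·109 = -31
  F = 206 + 2·109 − (-31) = 455
Policy A (H − 30, W − 52):
  H = 44 − 30 = 14
  W = -23 + 3·14 (−52 from intervention) = -33
  A = 187 − 2·(-33) = 253
  F = 206 + 2·(-33) − 253 = -113
ΔA = 253 − (-31) = 284; ΔF = -113 − 455 = -568
Score = (-3)·284 + (-1)·(-568) = -284

-284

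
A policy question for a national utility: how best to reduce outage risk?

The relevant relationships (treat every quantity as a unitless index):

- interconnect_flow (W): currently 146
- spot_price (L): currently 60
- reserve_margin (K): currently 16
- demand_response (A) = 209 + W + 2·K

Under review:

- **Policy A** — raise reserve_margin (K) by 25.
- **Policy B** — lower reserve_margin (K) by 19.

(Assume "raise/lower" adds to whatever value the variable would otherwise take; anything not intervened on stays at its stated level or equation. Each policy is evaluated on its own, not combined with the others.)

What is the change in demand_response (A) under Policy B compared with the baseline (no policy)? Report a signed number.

-38

Baseline:
  W = 146
  K = 16
  A = 209 + 146 + 2·16 = 387
Policy B (K − 19):
  W = 146
  K = 16 − 19 = -3
  A = 209 + 146 + 2·(-3) = 349
Change in A: 349 − 387 = -38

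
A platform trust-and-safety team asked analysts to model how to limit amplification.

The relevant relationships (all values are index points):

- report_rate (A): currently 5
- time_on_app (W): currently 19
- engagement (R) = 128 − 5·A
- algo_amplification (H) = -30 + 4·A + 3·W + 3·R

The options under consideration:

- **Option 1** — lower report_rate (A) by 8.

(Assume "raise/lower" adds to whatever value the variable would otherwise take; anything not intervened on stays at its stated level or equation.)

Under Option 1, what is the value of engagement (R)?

Option 1 (A − 8):
  A = 5 − 8 = -3
  R = 128 − 5·(-3) = 143

143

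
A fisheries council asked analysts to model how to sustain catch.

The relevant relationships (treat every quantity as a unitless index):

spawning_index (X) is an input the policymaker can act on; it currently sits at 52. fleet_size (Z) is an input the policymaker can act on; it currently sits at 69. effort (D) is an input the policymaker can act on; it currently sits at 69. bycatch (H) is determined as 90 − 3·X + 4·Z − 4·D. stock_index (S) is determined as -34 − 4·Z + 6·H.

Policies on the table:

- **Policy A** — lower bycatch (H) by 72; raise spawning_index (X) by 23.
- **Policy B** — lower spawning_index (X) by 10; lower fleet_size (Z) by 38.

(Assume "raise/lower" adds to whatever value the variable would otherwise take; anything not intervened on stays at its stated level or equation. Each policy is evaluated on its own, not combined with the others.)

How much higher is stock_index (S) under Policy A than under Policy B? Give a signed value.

-266

Policy A (H − 72, X + 23):
  X = 52 + 23 = 75
  Z = 69
  D = 69
  H = 90 − 3·75 + 4·69 − 4·69 (−72 from intervention) = -207
  S = -34 − 4·69 + 6·(-207) = -1552
Policy B (X − 10, Z − 38):
  X = 52 − 10 = 42
  Z = 69 − 38 = 31
  D = 69
  H = 90 − 3·42 + 4·31 − 4·69 = -188
  S = -34 − 4·31 + 6·(-188) = -1286
S: -1552 − (-1286) = -266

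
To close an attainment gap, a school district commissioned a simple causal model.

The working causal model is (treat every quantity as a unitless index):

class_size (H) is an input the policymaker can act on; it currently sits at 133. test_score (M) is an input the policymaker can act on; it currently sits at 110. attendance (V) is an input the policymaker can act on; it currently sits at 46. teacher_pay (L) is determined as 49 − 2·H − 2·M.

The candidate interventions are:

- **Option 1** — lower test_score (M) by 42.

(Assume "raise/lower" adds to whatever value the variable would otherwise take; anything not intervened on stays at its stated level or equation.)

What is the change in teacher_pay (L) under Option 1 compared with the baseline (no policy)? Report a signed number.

84

Baseline:
  H = 133
  M = 110
  L = 49 − 2·133 − 2·110 = -437
Option 1 (M − 42):
  H = 133
  M = 110 − 42 = 68
  L = 49 − 2·133 − 2·68 = -353
Change in L: -353 − (-437) = 84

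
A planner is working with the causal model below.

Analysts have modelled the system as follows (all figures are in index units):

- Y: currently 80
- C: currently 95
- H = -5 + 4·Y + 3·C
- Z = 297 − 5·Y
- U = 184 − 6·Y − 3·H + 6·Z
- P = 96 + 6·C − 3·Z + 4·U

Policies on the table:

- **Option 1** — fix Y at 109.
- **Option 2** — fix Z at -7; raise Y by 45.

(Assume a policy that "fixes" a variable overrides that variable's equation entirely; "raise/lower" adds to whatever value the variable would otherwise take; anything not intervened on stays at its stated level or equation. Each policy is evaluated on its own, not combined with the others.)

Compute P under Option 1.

-15014

Option 1 (Y := 109):
  Y = 109
  C = 95
  H = -5 + 4·109 + 3·95 = 716
  Z = 297 − 5·109 = -248
  U = 184 − 6·109 − 3·716 + 6·(-248) = -4106
  P = 96 + 6·95 − 3·(-248) + 4·(-4106) = -15014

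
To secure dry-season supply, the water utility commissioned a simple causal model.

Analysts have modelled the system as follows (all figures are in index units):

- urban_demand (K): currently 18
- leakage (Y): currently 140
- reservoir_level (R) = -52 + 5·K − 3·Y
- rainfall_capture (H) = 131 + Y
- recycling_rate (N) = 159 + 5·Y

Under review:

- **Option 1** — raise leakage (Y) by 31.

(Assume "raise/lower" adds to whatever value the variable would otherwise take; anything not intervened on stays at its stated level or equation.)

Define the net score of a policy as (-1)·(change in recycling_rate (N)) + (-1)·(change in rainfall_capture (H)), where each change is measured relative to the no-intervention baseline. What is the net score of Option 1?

Baseline:
  Y = 140
  H = 131 + 140 = 271
  N = 159 + 5·140 = 859
Option 1 (Y + 31):
  Y = 140 + 31 = 171
  H = 131 + 171 = 302
  N = 159 + 5·171 = 1014
ΔN = 1014 − 859 = 155; ΔH = 302 − 271 = 31
Score = (-1)·155 + (-1)·31 = -186

-186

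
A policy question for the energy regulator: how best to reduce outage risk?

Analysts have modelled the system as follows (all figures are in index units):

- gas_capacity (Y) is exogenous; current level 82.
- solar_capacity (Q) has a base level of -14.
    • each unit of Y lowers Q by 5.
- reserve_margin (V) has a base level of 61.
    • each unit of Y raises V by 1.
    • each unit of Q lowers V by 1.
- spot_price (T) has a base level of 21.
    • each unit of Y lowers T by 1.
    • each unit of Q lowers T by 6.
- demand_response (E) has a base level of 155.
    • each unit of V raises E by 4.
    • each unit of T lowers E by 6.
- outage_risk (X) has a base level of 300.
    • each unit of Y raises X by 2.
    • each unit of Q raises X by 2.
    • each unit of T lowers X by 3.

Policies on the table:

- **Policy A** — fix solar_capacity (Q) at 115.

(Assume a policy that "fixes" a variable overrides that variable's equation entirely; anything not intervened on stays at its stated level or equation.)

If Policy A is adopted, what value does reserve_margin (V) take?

Policy A (Q := 115):
  Y = 82
  Q = 115
  V = 61 + 82 − 115 = 28

28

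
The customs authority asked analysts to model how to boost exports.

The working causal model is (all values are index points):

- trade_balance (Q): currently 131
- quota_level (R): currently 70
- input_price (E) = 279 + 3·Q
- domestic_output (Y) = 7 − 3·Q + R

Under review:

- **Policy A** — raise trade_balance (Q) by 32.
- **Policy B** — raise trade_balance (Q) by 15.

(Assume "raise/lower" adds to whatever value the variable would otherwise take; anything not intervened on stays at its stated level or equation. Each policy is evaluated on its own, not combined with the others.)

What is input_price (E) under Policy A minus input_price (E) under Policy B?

Policy A (Q + 32):
  Q = 131 + 32 = 163
  E = 279 + 3·163 = 768
Policy B (Q + 15):
  Q = 131 + 15 = 146
  E = 279 + 3·146 = 717
E: 768 − 717 = 51

51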